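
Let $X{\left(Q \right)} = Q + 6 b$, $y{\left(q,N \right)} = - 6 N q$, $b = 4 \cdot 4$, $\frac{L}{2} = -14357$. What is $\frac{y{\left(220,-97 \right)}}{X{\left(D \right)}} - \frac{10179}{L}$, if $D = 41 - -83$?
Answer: $\frac{16721727}{28714} \approx 582.35$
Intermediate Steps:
$L = -28714$ ($L = 2 \left(-14357\right) = -28714$)
$b = 16$
$y{\left(q,N \right)} = - 6 N q$
$D = 124$ ($D = 41 + 83 = 124$)
$X{\left(Q \right)} = 96 + Q$ ($X{\left(Q \right)} = Q + 6 \cdot 16 = Q + 96 = 96 + Q$)
$\frac{y{\left(220,-97 \right)}}{X{\left(D \right)}} - \frac{10179}{L} = \frac{\left(-6\right) \left(-97\right) 220}{96 + 124} - \frac{10179}{-28714} = \frac{128040}{220} - - \frac{10179}{28714} = 128040 \cdot \frac{1}{220} + \frac{10179}{28714} = 582 + \frac{10179}{28714} = \frac{16721727}{28714}$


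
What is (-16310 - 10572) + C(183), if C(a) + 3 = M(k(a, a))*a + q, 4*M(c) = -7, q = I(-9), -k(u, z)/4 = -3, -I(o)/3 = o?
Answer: -108713/4 ≈ -27178.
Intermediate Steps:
I(o) = -3*o
k(u, z) = 12 (k(u, z) = -4*(-3) = 12)
q = 27 (q = -3*(-9) = 27)
M(c) = -7/4 (M(c) = (¼)*(-7) = -7/4)
C(a) = 24 - 7*a/4 (C(a) = -3 + (-7*a/4 + 27) = -3 + (27 - 7*a/4) = 24 - 7*a/4)
(-16310 - 10572) + C(183) = (-16310 - 10572) + (24 - 7/4*183) = -26882 + (24 - 1281/4) = -26882 - 1185/4 = -108713/4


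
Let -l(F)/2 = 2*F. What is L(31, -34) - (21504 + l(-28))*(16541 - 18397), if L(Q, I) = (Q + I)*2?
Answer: 40119290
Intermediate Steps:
l(F) = -4*F
L(Q, I) = 2*I + 2*Q (L(Q, I) = (I + Q)*2 = 2*I + 2*Q)
L(31, -34) - (21504 + l(-28))*(16541 - 18397) = (2*(-34) + 2*31) - (21504 - 4*(-28))*(16541 - 18397) = (-68 + 62) - (21504 + 112)*(-1856) = -6 - 21616*(-1856) = -6 - 1*(-40119296) = -6 + 40119296 = 40119290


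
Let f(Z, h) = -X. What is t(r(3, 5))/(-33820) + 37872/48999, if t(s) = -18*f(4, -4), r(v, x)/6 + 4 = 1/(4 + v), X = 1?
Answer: 213324843/276191030 ≈ 0.77238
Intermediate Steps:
f(Z, h) = -1 (f(Z, h) = -1*1 = -1)
r(v, x) = -24 + 6/(4 + v)
t(s) = 18 (t(s) = -18*(-1) = 18)
t(r(3, 5))/(-33820) + 37872/48999 = 18/(-33820) + 37872/48999 = 18*(-1/33820) + 37872*(1/48999) = -9/16910 + 12624/16333 = 213324843/276191030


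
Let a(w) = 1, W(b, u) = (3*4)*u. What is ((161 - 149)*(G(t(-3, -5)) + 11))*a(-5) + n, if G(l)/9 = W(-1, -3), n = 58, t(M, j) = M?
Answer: -3698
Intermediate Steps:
W(b, u) = 12*u
G(l) = -324 (G(l) = 9*(12*(-3)) = 9*(-36) = -324)
((161 - 149)*(G(t(-3, -5)) + 11))*a(-5) + n = ((161 - 149)*(-324 + 11))*1 + 58 = (12*(-313))*1 + 58 = -3756*1 + 58 = -3756 + 58 = -3698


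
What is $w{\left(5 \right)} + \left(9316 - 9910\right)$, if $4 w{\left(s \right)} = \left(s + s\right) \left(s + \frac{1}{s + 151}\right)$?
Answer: $- \frac{181423}{312} \approx -581.48$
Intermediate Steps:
$w{\left(s \right)} = \frac{s \left(s + \frac{1}{151 + s}\right)}{2}$ ($w{\left(s \right)} = \frac{\left(s + s\right) \left(s + \frac{1}{s + 151}\right)}{4} = \frac{2 s \left(s + \frac{1}{151 + s}\right)}{4} = \frac{s \left(s + \frac{1}{151 + s}\right)}{2}$)
$w{\left(5 \right)} + \left(9316 - 9910\right) = \frac{1}{2} \cdot 5 \frac{1}{151 + 5} \left(1 + 5^{2} + 151 \cdot 5\right) + \left(9316 - 9910\right) = \frac{1}{2} \cdot 5 \cdot \frac{1}{156} \left(1 + 25 + 755\right) + \left(9316 - 9910\right) = \frac{1}{2} \cdot 5 \cdot \frac{1}{156} \cdot 781 - 594 = \frac{3905}{312} - 594 = - \frac{181423}{312}$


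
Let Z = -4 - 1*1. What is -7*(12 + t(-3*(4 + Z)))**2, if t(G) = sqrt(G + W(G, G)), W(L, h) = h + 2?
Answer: -1064 - 336*sqrt(2) ≈ -1539.2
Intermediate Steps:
W(L, h) = 2 + h
Z = -5 (Z = -4 - 1 = -5)
t(G) = sqrt(2 + 2*G) (t(G) = sqrt(G + (2 + G)) = sqrt(2 + 2*G))
-7*(12 + t(-3*(4 + Z)))**2 = -7*(12 + sqrt(2 + 2*(-3*(4 - 5))))**2 = -7*(12 + sqrt(2 + 2*(-3*(-1))))**2 = -7*(12 + sqrt(2 + 2*3))**2 = -7*(12 + sqrt(2 + 6))**2 = -7*(12 + sqrt(8))**2 = -7*(12 + 2*sqrt(2))**2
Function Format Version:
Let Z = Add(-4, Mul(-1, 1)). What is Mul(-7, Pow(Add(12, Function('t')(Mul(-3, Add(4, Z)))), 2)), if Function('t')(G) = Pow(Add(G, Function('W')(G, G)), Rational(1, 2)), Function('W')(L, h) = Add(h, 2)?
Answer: Add(-1064, Mul(-336, Pow(2, Rational(1, 2)))) ≈ -1539.2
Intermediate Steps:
Function('W')(L, h) = Add(2, h)
Z = -5 (Z = Add(-4, -1) = -5)
Function('t')(G) = Pow(Add(2, Mul(2, G)), Rational(1, 2)) (Function('t')(G) = Pow(Add(G, Add(2, G)), Rational(1, 2)) = Pow(Add(2, Mul(2, G)), Rational(1, 2)))
Mul(-7, Pow(Add(12, Function('t')(Mul(-3, Add(4, Z)))), 2)) = Mul(-7, Pow(Add(12, Pow(Add(2, Mul(2, Mul(-3, Add(4, -5)))), Rational(1, 2))), 2)) = Mul(-7, Pow(Add(12, Pow(Add(2, Mul(2, Mul(-3, -1))), Rational(1, 2))), 2)) = Mul(-7, Pow(Add(12, Pow(Add(2, Mul(2, 3)), Rational(1, 2))), 2)) = Mul(-7, Pow(Add(12, Pow(Add(2, 6), Rational(1, 2))), 2)) = Mul(-7, Pow(Add(12, Pow(8, Rational(1, 2))), 2)) = Mul(-7, Pow(Add(12, Mul(2, Pow(2, Rational(1, 2)))), 2))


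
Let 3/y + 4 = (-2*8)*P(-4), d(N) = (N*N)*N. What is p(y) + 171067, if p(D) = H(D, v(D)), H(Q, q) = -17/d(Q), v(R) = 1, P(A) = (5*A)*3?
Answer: -14848669063/27 ≈ -5.4995e+8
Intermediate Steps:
P(A) = 15*A
d(N) = N**3 (d(N) = N**2*N = N**3)
y = 3/956 (y = 3/(-4 + (-2*8)*(15*(-4))) = 3/(-4 - 16*(-60)) = 3/(-4 + 960) = 3/956 ≈ 0.0031381)
H(Q, q) = -17/Q**3
p(D) = -17/D**3
p(y) + 171067 = -17/(3/956)**3 + 171067 = -17*873722816/27 + 171067 = -14853287872/27 + 171067 = -14848669063/27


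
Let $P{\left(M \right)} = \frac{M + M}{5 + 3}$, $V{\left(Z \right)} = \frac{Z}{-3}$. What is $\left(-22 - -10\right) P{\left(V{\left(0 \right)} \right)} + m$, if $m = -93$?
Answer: $-93$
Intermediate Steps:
$V{\left(Z \right)} = - \frac{Z}{3}$ ($V{\left(Z \right)} = Z \left(- \frac{1}{3}\right) = - \frac{Z}{3}$)
$P{\left(M \right)} = \frac{M}{4}$ ($P{\left(M \right)} = \frac{2 M}{8} = 2 M \frac{1}{8} = \frac{M}{4}$)
$\left(-22 - -10\right) P{\left(V{\left(0 \right)} \right)} + m = \left(-22 - -10\right) \frac{\left(- \frac{1}{3}\right) 0}{4} - 93 = \left(-22 + 10\right) \frac{1}{4} \cdot 0 - 93 = \left(-12\right) 0 - 93 = 0 - 93 = -93$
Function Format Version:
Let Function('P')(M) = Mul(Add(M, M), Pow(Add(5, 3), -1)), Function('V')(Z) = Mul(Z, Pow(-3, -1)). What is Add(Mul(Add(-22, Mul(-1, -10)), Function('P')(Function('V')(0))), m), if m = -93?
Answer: -93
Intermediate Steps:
Function('V')(Z) = Mul(Rational(-1, 3), Z) (Function('V')(Z) = Mul(Z, Rational(-1, 3)) = Mul(Rational(-1, 3), Z))
Function('P')(M) = Mul(Rational(1, 4), M) (Function('P')(M) = Mul(Mul(2, M), Pow(8, -1)) = Mul(Mul(2, M), Rational(1, 8)) = Mul(Rational(1, 4), M))
Add(Mul(Add(-22, Mul(-1, -10)), Function('P')(Function('V')(0))), m) = Add(Mul(Add(-22, Mul(-1, -10)), Mul(Rational(1, 4), Mul(Rational(-1, 3), 0))), -93) = Add(Mul(Add(-22, 10), Mul(Rational(1, 4), 0)), -93) = Add(Mul(-12, 0), -93) = Add(0, -93) = -93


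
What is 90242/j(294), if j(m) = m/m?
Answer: 90242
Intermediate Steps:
j(m) = 1
90242/j(294) = 90242/1 = 90242*1 = 90242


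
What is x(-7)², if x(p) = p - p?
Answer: 0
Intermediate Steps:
x(p) = 0
x(-7)² = 0² = 0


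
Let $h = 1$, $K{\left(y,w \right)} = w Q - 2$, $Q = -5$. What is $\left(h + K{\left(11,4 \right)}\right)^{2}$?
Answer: $441$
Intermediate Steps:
$K{\left(y,w \right)} = -2 - 5 w$ ($K{\left(y,w \right)} = w \left(-5\right) - 2 = - 5 w - 2 = -2 - 5 w$)
$\left(h + K{\left(11,4 \right)}\right)^{2} = \left(1 - 22\right)^{2} = \left(-21\right)^{2} = 441$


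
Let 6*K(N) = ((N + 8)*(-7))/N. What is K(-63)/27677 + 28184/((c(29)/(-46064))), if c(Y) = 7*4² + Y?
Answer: -646778830256921/70244226 ≈ -9.2076e+6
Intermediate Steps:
c(Y) = 112 + Y (c(Y) = 7*16 + Y = 112 + Y)
K(N) = (-56 - 7*N)/(6*N) (K(N) = (((N + 8)*(-7))/N)/6 = (((8 + N)*(-7))/N)/6 = ((-56 - 7*N)/N)/6 = (-56 - 7*N)/(6*N))
K(-63)/27677 + 28184/((c(29)/(-46064))) = ((7/6)*(-8 - 1*(-63))/(-63))/27677 + 28184/(((112 + 29)/(-46064))) = ((7/6)*(-1/63)*(-8 + 63))*(1/27677) + 28184/((141*(-1/46064))) = ((7/6)*(-1/63)*55)*(1/27677) + 28184/(-141/46064) = -55/54*1/27677 + 28184*(-46064/141) = -55/1494558 - 1298267776/141 = -646778830256921/70244226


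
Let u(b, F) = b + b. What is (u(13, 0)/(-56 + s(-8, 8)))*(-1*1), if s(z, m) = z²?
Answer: -13/4 ≈ -3.2500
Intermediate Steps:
u(b, F) = 2*b
(u(13, 0)/(-56 + s(-8, 8)))*(-1*1) = ((2*13)/(-56 + (-8)²))*(-1*1) = (26/(-56 + 64))*(-1) = (26/8)*(-1) = ((⅛)*26)*(-1) = (13/4)*(-1) = -13/4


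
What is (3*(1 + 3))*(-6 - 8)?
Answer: -168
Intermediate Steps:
(3*(1 + 3))*(-6 - 8) = (3*4)*(-14) = 12*(-14) = -168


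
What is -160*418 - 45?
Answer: -66925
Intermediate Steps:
-160*418 - 45 = -66880 - 45 = -66925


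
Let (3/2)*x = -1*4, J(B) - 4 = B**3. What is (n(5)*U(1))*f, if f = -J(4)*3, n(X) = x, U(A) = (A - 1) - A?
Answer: -544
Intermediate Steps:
J(B) = 4 + B**3
U(A) = -1 (U(A) = (-1 + A) - A = -1)
x = -8/3 (x = 2*(-1*4)/3 = (2/3)*(-4) = -8/3 ≈ -2.6667)
n(X) = -8/3
f = -204 (f = -(4 + 4**3)*3 = -(4 + 64)*3 = -1*68*3 = -68*3 = -204)
(n(5)*U(1))*f = -8/3*(-1)*(-204) = (8/3)*(-204) = -544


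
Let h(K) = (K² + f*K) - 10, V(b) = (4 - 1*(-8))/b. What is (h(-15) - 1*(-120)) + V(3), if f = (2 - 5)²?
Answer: 204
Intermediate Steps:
V(b) = 12/b (V(b) = (4 + 8)/b = 12/b)
f = 9 (f = (-3)² = 9)
h(K) = -10 + K² + 9*K (h(K) = (K² + 9*K) - 10 = -10 + K² + 9*K)
(h(-15) - 1*(-120)) + V(3) = ((-10 + (-15)² + 9*(-15)) - 1*(-120)) + 12/3 = ((-10 + 225 - 135) + 120) + 12*(⅓) = (80 + 120) + 4 = 200 + 4 = 204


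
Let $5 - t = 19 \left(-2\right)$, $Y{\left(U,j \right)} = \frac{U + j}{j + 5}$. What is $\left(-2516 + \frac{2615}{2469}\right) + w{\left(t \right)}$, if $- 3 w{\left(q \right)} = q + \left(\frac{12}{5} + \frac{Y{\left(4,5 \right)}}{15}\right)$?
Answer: $- \frac{312340129}{123450} \approx -2530.1$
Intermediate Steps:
$Y{\left(U,j \right)} = \frac{U + j}{5 + j}$
$t = 43$ ($t = 5 - 19 \left(-2\right) = 5 - -38 = 5 + 38 = 43$)
$w{\left(q \right)} = - \frac{41}{50} - \frac{q}{3}$ ($w{\left(q \right)} = - \frac{q + \left(\frac{12}{5} + \frac{\frac{1}{5 + 5} \left(4 + 5\right)}{15}\right)}{3} = - \frac{q + \left(12 \cdot \frac{1}{5} + \frac{1}{10} \cdot 9 \cdot \frac{1}{15}\right)}{3} = - \frac{q + \left(\frac{12}{5} + \frac{1}{10} \cdot 9 \cdot \frac{1}{15}\right)}{3} = - \frac{q + \left(\frac{12}{5} + \frac{9}{10} \cdot \frac{1}{15}\right)}{3} = - \frac{q + \left(\frac{12}{5} + \frac{3}{50}\right)}{3} = - \frac{q + \frac{123}{50}}{3} = - \frac{\frac{123}{50} + q}{3} = - \frac{41}{50} - \frac{q}{3}$)
$\left(-2516 + \frac{2615}{2469}\right) + w{\left(t \right)} = \left(-2516 + \frac{2615}{2469}\right) - \frac{2273}{150} = - \frac{6209389}{2469} - \frac{2273}{150} = - \frac{312340129}{123450}$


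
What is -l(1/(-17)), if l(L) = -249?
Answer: 249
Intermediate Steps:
-l(1/(-17)) = -1*(-249) = 249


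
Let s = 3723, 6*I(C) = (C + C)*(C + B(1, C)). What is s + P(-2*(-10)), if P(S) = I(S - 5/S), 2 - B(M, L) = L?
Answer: 22417/6 ≈ 3736.2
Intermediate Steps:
B(M, L) = 2 - L
I(C) = 2*C/3 (I(C) = ((C + C)*(C + (2 - C)))/6 = ((2*C)*2)/6 = (4*C)/6 = 2*C/3)
P(S) = -10/(3*S) + 2*S/3 (P(S) = 2*(S - 5/S)/3 = -10/(3*S) + 2*S/3)
s + P(-2*(-10)) = 3723 + 2*(-5 + (-2*(-10))**2)/(3*((-2*(-10)))) = 3723 + (2/3)*(-5 + 20**2)/20 = 3723 + (2/3)*(1/20)*(-5 + 400) = 3723 + (2/3)*(1/20)*395 = 3723 + 79/6 = 22417/6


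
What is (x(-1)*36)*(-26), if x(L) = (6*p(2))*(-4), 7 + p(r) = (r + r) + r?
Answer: -22464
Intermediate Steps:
p(r) = -7 + 3*r (p(r) = -7 + ((r + r) + r) = -7 + (2*r + r) = -7 + 3*r)
x(L) = 24 (x(L) = (6*(-7 + 3*2))*(-4) = (6*(-7 + 6))*(-4) = (6*(-1))*(-4) = -6*(-4) = 24)
(x(-1)*36)*(-26) = (24*36)*(-26) = 864*(-26) = -22464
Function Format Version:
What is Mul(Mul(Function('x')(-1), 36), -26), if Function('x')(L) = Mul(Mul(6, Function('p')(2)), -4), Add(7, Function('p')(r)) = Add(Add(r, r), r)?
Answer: -22464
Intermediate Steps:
Function('p')(r) = Add(-7, Mul(3, r)) (Function('p')(r) = Add(-7, Add(Add(r, r), r)) = Add(-7, Add(Mul(2, r), r)) = Add(-7, Mul(3, r)))
Function('x')(L) = 24 (Function('x')(L) = Mul(Mul(6, Add(-7, Mul(3, 2))), -4) = Mul(Mul(6, Add(-7, 6)), -4) = Mul(Mul(6, -1), -4) = Mul(-6, -4) = 24)
Mul(Mul(Function('x')(-1), 36), -26) = Mul(Mul(24, 36), -26) = Mul(864, -26) = -22464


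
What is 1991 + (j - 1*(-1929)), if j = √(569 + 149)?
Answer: 3920 + √718 ≈ 3946.8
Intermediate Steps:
j = √718 ≈ 26.796
1991 + (j - 1*(-1929)) = 1991 + (√718 - 1*(-1929)) = 1991 + (√718 + 1929) = 1991 + (1929 + √718) = 3920 + √718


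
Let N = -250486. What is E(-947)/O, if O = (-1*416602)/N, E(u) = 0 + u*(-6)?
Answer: 711630726/208301 ≈ 3416.4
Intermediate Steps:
E(u) = -6*u (E(u) = 0 - 6*u = -6*u)
O = 208301/125243 (O = -1*416602/(-250486) = -416602*(-1/250486) = 208301/125243 ≈ 1.6632)
E(-947)/O = (-6*(-947))/(208301/125243) = 5682*(125243/208301) = 711630726/208301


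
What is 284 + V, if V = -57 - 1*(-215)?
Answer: 442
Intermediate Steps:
V = 158 (V = -57 + 215 = 158)
284 + V = 284 + 158 = 442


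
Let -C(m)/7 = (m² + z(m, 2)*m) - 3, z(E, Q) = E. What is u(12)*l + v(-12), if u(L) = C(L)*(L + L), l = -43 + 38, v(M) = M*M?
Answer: 239544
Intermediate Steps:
v(M) = M²
l = -5
C(m) = 21 - 14*m² (C(m) = -7*((m² + m*m) - 3) = -7*((m² + m²) - 3) = -7*(2*m² - 3) = -7*(-3 + 2*m²) = 21 - 14*m²)
u(L) = 2*L*(21 - 14*L²) (u(L) = (21 - 14*L²)*(L + L) = (21 - 14*L²)*(2*L) = 2*L*(21 - 14*L²))
u(12)*l + v(-12) = (-28*12³ + 42*12)*(-5) + (-12)² = (-28*1728 + 504)*(-5) + 144 = (-48384 + 504)*(-5) + 144 = -47880*(-5) + 144 = 239400 + 144 = 239544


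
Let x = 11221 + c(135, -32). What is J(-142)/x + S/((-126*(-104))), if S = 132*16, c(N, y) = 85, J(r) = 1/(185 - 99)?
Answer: 42782177/265442268 ≈ 0.16117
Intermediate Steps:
J(r) = 1/86
S = 2112
x = 11306 (x = 11221 + 85 = 11306)
J(-142)/x + S/((-126*(-104))) = (1/86)/11306 + 2112/((-126*(-104))) = (1/86)*(1/11306) + 2112/13104 = 1/972316 + 2112*(1/13104) = 1/972316 + 44/273 = 42782177/265442268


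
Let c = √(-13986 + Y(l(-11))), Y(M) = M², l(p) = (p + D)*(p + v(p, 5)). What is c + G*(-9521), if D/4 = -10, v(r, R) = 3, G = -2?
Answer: 19042 + 3*√16942 ≈ 19433.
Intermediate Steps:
D = -40 (D = 4*(-10) = -40)
l(p) = (-40 + p)*(3 + p) (l(p) = (p - 40)*(p + 3) = (-40 + p)*(3 + p))
c = 3*√16942 (c = √(-13986 + (-120 + (-11)² - 37*(-11))²) = √(-13986 + (-120 + 121 + 407)²) = √(-13986 + 408²) = √(-13986 + 166464) = √152478 = 3*√16942 ≈ 390.48)
c + G*(-9521) = 3*√16942 - 2*(-9521) = 3*√16942 + 19042 = 19042 + 3*√16942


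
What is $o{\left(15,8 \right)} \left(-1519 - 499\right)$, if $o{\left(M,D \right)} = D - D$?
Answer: $0$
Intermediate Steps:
$o{\left(M,D \right)} = 0$
$o{\left(15,8 \right)} \left(-1519 - 499\right) = 0 \left(-1519 - 499\right) = 0 \left(-2018\right) = 0$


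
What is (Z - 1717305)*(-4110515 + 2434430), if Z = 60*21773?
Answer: 688745228625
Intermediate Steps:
Z = 1306380
(Z - 1717305)*(-4110515 + 2434430) = (1306380 - 1717305)*(-4110515 + 2434430) = -410925*(-1676085) = 688745228625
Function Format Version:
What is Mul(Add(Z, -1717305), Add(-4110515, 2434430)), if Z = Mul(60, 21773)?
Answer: 688745228625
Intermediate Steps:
Z = 1306380
Mul(Add(Z, -1717305), Add(-4110515, 2434430)) = Mul(Add(1306380, -1717305), Add(-4110515, 2434430)) = Mul(-410925, -1676085) = 688745228625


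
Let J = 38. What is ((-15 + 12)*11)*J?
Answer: -1254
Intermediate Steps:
((-15 + 12)*11)*J = ((-15 + 12)*11)*38 = -3*11*38 = -33*38 = -1254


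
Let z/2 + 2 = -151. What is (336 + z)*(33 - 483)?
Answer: -13500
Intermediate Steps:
z = -306 (z = -4 + 2*(-151) = -4 - 302 = -306)
(336 + z)*(33 - 483) = (336 - 306)*(33 - 483) = 30*(-450) = -13500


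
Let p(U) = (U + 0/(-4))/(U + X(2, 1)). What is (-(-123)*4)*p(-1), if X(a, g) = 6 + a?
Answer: -492/7 ≈ -70.286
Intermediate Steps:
p(U) = U/(8 + U) (p(U) = (U + 0/(-4))/(U + (6 + 2)) = (U + 0*(-¼))/(U + 8) = (U + 0)/(8 + U) = U/(8 + U))
(-(-123)*4)*p(-1) = (-(-123)*4)*(-1/(8 - 1)) = (-41*(-12))*(-1/7) = 492*(-1*⅐) = 492*(-⅐) = -492/7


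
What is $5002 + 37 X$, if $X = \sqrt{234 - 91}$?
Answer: $5002 + 37 \sqrt{143} \approx 5444.5$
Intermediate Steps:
$X = \sqrt{143} \approx 11.958$
$5002 + 37 X = 5002 + 37 \sqrt{143}$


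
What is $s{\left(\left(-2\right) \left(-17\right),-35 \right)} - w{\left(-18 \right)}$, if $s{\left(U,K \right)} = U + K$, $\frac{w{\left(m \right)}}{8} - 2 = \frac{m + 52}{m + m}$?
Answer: $- \frac{85}{9} \approx -9.4444$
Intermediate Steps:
$w{\left(m \right)} = 16 + \frac{4 \left(52 + m\right)}{m}$ ($w{\left(m \right)} = 16 + 8 \frac{m + 52}{m + m} = 16 + 8 \frac{52 + m}{2 m} = 16 + \frac{4 \left(52 + m\right)}{m}$)
$s{\left(U,K \right)} = K + U$
$s{\left(\left(-2\right) \left(-17\right),-35 \right)} - w{\left(-18 \right)} = \left(-35 - -34\right) - \left(20 + \frac{208}{-18}\right) = \left(-35 + 34\right) - \left(20 + 208 \left(- \frac{1}{18}\right)\right) = -1 - \left(20 - \frac{104}{9}\right) = -1 - \frac{76}{9} = - \frac{85}{9}$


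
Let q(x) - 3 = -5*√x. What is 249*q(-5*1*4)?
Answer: 747 - 2490*I*√5 ≈ 747.0 - 5567.8*I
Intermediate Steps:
q(x) = 3 - 5*√x
249*q(-5*1*4) = 249*(3 - 5*2*(I*√5)) = 249*(3 - 5*2*I*√5) = 249*(3 - 10*I*√5) = 747 - 2490*I*√5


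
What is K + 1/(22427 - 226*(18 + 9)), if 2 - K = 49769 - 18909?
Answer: -503756849/16325 ≈ -30858.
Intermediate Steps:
K = -30858 (K = 2 - (49769 - 18909) = 2 - 1*30860 = 2 - 30860 = -30858)
K + 1/(22427 - 226*(18 + 9)) = -30858 + 1/(22427 - 226*(18 + 9)) = -30858 + 1/(22427 - 226*27) = -30858 + 1/(22427 - 6102) = -30858 + 1/16325 = -503756849/16325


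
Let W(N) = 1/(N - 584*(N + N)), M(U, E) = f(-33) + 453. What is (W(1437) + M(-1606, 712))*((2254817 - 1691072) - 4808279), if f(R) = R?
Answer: -2989557636525586/1676979 ≈ -1.7827e+9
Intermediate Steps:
M(U, E) = 420 (M(U, E) = -33 + 453 = 420)
W(N) = -1/(1167*N) (W(N) = 1/(N - 1168*N) = 1/(-1167*N) = -1/(1167*N))
(W(1437) + M(-1606, 712))*((2254817 - 1691072) - 4808279) = (-1/1167/1437 + 420)*((2254817 - 1691072) - 4808279) = (-1/1167*1/1437 + 420)*(563745 - 4808279) = (-1/1676979 + 420)*(-4244534) = (704331179/1676979)*(-4244534) = -2989557636525586/1676979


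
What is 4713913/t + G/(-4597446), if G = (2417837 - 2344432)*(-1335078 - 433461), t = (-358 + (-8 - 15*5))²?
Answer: 1203291362754433/42576947406 ≈ 28262.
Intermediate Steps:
t = 194481 (t = (-358 + (-8 - 75))² = (-358 - 83)² = (-441)² = 194481)
G = -129819605295 (G = 73405*(-1768539) = -129819605295)
4713913/t + G/(-4597446) = 4713913/194481 - 129819605295/(-4597446) = 4713913*(1/194481) - 129819605295*(-1/4597446) = 4713913/194481 + 43273201765/1532482 = 1203291362754433/42576947406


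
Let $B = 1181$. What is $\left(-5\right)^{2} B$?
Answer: $29525$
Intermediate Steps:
$\left(-5\right)^{2} B = \left(-5\right)^{2} \cdot 1181 = 25 \cdot 1181 = 29525$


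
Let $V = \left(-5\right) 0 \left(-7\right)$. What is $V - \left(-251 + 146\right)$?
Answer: $105$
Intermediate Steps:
$V = 0$ ($V = 0 \left(-7\right) = 0$)
$V - \left(-251 + 146\right) = 0 - \left(-251 + 146\right) = 0 - -105 = 0 + 105 = 105$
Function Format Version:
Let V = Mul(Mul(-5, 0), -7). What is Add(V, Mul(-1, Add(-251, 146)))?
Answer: 105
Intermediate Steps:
V = 0 (V = Mul(0, -7) = 0)
Add(V, Mul(-1, Add(-251, 146))) = Add(0, Mul(-1, Add(-251, 146))) = Add(0, Mul(-1, -105)) = Add(0, 105) = 105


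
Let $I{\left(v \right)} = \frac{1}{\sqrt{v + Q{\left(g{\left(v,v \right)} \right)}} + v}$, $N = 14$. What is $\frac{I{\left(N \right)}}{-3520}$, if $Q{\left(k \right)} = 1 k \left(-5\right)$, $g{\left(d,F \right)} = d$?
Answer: $\frac{i}{7040 \left(\sqrt{14} - 7 i\right)} \approx -1.5783 \cdot 10^{-5} + 8.4363 \cdot 10^{-6} i$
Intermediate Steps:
$Q{\left(k \right)} = - 5 k$ ($Q{\left(k \right)} = k \left(-5\right) = - 5 k$)
$I{\left(v \right)} = \frac{1}{v + 2 \sqrt{- v}}$ ($I{\left(v \right)} = \frac{1}{\sqrt{v - 5 v} + v} = \frac{1}{\sqrt{- 4 v} + v} = \frac{1}{2 \sqrt{- v} + v} = \frac{1}{v + 2 \sqrt{- v}}$)
$\frac{I{\left(N \right)}}{-3520} = \frac{1}{\left(14 + 2 \sqrt{\left(-1\right) 14}\right) \left(-3520\right)} = \frac{1}{14 + 2 \sqrt{-14}} \left(- \frac{1}{3520}\right) = \frac{1}{14 + 2 i \sqrt{14}} \left(- \frac{1}{3520}\right) = - \frac{1}{3520 \left(14 + 2 i \sqrt{14}\right)}$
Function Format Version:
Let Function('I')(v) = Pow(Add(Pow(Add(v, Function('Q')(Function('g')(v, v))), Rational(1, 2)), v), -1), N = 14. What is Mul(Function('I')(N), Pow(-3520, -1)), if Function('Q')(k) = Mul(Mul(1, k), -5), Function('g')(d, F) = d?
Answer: Mul(Rational(1, 7040), I, Pow(Add(Pow(14, Rational(1, 2)), Mul(-7, I)), -1)) ≈ Add(-1.5783e-5, Mul(8.4363e-6, I))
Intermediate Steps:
Function('Q')(k) = Mul(-5, k) (Function('Q')(k) = Mul(k, -5) = Mul(-5, k))
Function('I')(v) = Pow(Add(v, Mul(2, Pow(Mul(-1, v), Rational(1, 2)))), -1) (Function('I')(v) = Pow(Add(Pow(Add(v, Mul(-5, v)), Rational(1, 2)), v), -1) = Pow(Add(Pow(Mul(-4, v), Rational(1, 2)), v), -1) = Pow(Add(Mul(2, Pow(Mul(-1, v), Rational(1, 2))), v), -1) = Pow(Add(v, Mul(2, Pow(Mul(-1, v), Rational(1, 2)))), -1))
Mul(Function('I')(N), Pow(-3520, -1)) = Mul(Pow(Add(14, Mul(2, Pow(Mul(-1, 14), Rational(1, 2)))), -1), Pow(-3520, -1)) = Mul(Pow(Add(14, Mul(2, Pow(-14, Rational(1, 2)))), -1), Rational(-1, 3520)) = Mul(Pow(Add(14, Mul(2, Mul(I, Pow(14, Rational(1, 2))))), -1), Rational(-1, 3520)) = Mul(Pow(Add(14, Mul(2, I, Pow(14, Rational(1, 2)))), -1), Rational(-1, 3520)) = Mul(Rational(-1, 3520), Pow(Add(14, Mul(2, I, Pow(14, Rational(1, 2)))), -1))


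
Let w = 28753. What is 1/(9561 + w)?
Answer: 1/38314 ≈ 2.6100e-5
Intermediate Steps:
1/(9561 + w) = 1/(9561 + 28753) = 1/38314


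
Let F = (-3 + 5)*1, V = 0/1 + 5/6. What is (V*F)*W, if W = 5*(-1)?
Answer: -25/3 ≈ -8.3333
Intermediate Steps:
W = -5
V = 5/6 (V = 0*1 + 5*(1/6) = 0 + 5/6 = 5/6 ≈ 0.83333)
F = 2 (F = 2*1 = 2)
(V*F)*W = ((5/6)*2)*(-5) = (5/3)*(-5) = -25/3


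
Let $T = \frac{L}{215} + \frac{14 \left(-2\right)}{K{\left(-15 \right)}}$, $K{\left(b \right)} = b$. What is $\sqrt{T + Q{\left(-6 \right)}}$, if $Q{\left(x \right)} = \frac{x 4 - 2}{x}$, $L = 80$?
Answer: $\frac{3 \sqrt{33755}}{215} \approx 2.5636$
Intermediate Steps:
$Q{\left(x \right)} = \frac{-2 + 4 x}{x}$ ($Q{\left(x \right)} = \frac{4 x - 2}{x} = \frac{-2 + 4 x}{x}$)
$T = \frac{1444}{645}$ ($T = \frac{80}{215} + \frac{14 \left(-2\right)}{-15} = 80 \cdot \frac{1}{215} - - \frac{28}{15} = \frac{16}{43} + \frac{28}{15} = \frac{1444}{645} \approx 2.2388$)
$\sqrt{T + Q{\left(-6 \right)}} = \sqrt{\frac{1444}{645} + \left(4 - \frac{2}{-6}\right)} = \sqrt{\frac{1444}{645} + \left(4 - - \frac{1}{3}\right)} = \sqrt{\frac{1444}{645} + \left(4 + \frac{1}{3}\right)} = \sqrt{\frac{1444}{645} + \frac{13}{3}} = \sqrt{\frac{1413}{215}} = \frac{3 \sqrt{33755}}{215}$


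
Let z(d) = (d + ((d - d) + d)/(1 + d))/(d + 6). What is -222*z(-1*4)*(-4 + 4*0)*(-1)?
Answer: 1184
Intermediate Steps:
z(d) = (d + d/(1 + d))/(6 + d) (z(d) = (d + (0 + d)/(1 + d))/(6 + d) = (d + d/(1 + d))/(6 + d))
-222*z(-1*4)*(-4 + 4*0)*(-1) = -222*((-1*4)*(2 - 1*4)/(6 + (-1*4)**2 + 7*(-1*4)))*(-4 + 4*0)*(-1) = -222*(-4*(2 - 4)/(6 + (-4)**2 + 7*(-4)))*(-4 + 0)*(-1) = -222*-4*(-2)/(6 + 16 - 28)*(-4)*(-1) = -222*-4*(-2)/(-6)*(-4)*(-1) = -222*-4*(-1/6)*(-2)*(-4)*(-1) = -222*(-4/3*(-4))*(-1) = -1184*(-1) = -222*(-16/3) = 1184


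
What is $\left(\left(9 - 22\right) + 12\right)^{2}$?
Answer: $1$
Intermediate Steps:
$\left(\left(9 - 22\right) + 12\right)^{2} = \left(-13 + 12\right)^{2} = \left(-1\right)^{2} = 1$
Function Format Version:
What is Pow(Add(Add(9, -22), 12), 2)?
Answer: 1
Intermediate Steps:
Pow(Add(Add(9, -22), 12), 2) = Pow(Add(-13, 12), 2) = Pow(-1, 2) = 1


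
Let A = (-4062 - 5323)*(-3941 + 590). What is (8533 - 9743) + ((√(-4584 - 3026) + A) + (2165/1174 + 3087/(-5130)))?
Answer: 5261080820717/167295 + I*√7610 ≈ 3.1448e+7 + 87.235*I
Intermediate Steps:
A = 31449135 (A = -9385*(-3351) = 31449135)
(8533 - 9743) + ((√(-4584 - 3026) + A) + (2165/1174 + 3087/(-5130))) = (8533 - 9743) + ((√(-4584 - 3026) + 31449135) + (2165/1174 + 3087/(-5130))) = -1210 + ((√(-7610) + 31449135) + (2165*(1/1174) + 3087*(-1/5130))) = -1210 + ((I*√7610 + 31449135) + (2165/1174 - 343/570)) = -1210 + ((31449135 + I*√7610) + 207842/167295) = -1210 + (5261283247667/167295 + I*√7610) = 5261080820717/167295 + I*√7610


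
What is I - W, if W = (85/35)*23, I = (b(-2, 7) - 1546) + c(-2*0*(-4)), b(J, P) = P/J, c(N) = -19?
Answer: -22741/14 ≈ -1624.4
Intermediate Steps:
I = -3137/2 (I = (7/(-2) - 1546) - 19 = (7*(-1/2) - 1546) - 19 = (-7/2 - 1546) - 19 = -3099/2 - 19 = -3137/2 ≈ -1568.5)
W = 391/7 (W = (85*(1/35))*23 = (17/7)*23 = 391/7 ≈ 55.857)
I - W = -3137/2 - 1*391/7 = -3137/2 - 391/7 = -22741/14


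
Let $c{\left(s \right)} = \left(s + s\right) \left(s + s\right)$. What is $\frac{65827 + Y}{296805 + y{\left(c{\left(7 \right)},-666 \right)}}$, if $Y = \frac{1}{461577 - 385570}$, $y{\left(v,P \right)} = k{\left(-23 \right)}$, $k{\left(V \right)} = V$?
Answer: $\frac{2501656395}{11278754737} \approx 0.2218$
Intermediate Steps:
$c{\left(s \right)} = 4 s^{2}$ ($c{\left(s \right)} = 2 s 2 s = 4 s^{2}$)
$y{\left(v,P \right)} = -23$
$Y = \frac{1}{76007} \approx 1.3157 \cdot 10^{-5}$
$\frac{65827 + Y}{296805 + y{\left(c{\left(7 \right)},-666 \right)}} = \frac{65827 + \frac{1}{76007}}{296805 - 23} = \frac{5003312790}{76007 \cdot 296782} = \frac{5003312790}{76007} \cdot \frac{1}{296782} = \frac{2501656395}{11278754737}$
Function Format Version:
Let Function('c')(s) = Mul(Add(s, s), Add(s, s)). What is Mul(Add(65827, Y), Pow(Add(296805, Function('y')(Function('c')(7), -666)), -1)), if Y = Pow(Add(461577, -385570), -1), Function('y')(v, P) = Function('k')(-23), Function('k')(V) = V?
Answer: Rational(2501656395, 11278754737) ≈ 0.22180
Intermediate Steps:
Function('c')(s) = Mul(4, Pow(s, 2)) (Function('c')(s) = Mul(Mul(2, s), Mul(2, s)) = Mul(4, Pow(s, 2)))
Function('y')(v, P) = -23
Y = Rational(1, 76007) (Y = Pow(76007, -1) = Rational(1, 76007) ≈ 1.3157e-5)
Mul(Add(65827, Y), Pow(Add(296805, Function('y')(Function('c')(7), -666)), -1)) = Mul(Add(65827, Rational(1, 76007)), Pow(Add(296805, -23), -1)) = Mul(Rational(5003312790, 76007), Pow(296782, -1)) = Mul(Rational(5003312790, 76007), Rational(1, 296782)) = Rational(2501656395, 11278754737)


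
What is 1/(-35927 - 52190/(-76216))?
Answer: -38108/1369080021 ≈ -2.7835e-5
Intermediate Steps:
1/(-35927 - 52190/(-76216)) = 1/(-35927 - 52190*(-1/76216)) = 1/(-35927 + 26095/38108) = 1/(-1369080021/38108) = -38108/1369080021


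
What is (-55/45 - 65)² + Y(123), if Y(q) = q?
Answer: 365179/81 ≈ 4508.4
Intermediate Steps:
(-55/45 - 65)² + Y(123) = (-55/45 - 65)² + 123 = (-55*1/45 - 65)² + 123 = (-11/9 - 65)² + 123 = (-596/9)² + 123 = 355216/81 + 123 = 365179/81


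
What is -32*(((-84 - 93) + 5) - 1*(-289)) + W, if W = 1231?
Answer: -2513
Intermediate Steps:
-32*(((-84 - 93) + 5) - 1*(-289)) + W = -32*(((-84 - 93) + 5) - 1*(-289)) + 1231 = -32*((-177 + 5) + 289) + 1231 = -32*(-172 + 289) + 1231 = -32*117 + 1231 = -3744 + 1231 = -2513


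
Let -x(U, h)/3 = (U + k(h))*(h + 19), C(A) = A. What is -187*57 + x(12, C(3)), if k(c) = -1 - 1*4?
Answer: -11121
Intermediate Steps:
k(c) = -5 (k(c) = -1 - 4 = -5)
x(U, h) = -3*(-5 + U)*(19 + h) (x(U, h) = -3*(U - 5)*(h + 19) = -3*(-5 + U)*(19 + h))
-187*57 + x(12, C(3)) = -187*57 + (285 - 57*12 + 15*3 - 3*12*3) = -10659 + (285 - 684 + 45 - 108) = -10659 - 462 = -11121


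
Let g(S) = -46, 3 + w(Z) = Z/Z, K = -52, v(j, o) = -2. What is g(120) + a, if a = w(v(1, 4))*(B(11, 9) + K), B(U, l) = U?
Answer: 36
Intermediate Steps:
w(Z) = -2 (w(Z) = -3 + Z/Z = -3 + 1 = -2)
a = 82 (a = -2*(11 - 52) = -2*(-41) = 82)
g(120) + a = -46 + 82 = 36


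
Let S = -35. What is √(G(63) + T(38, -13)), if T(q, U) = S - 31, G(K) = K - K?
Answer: I*√66 ≈ 8.124*I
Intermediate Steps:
G(K) = 0
T(q, U) = -66 (T(q, U) = -35 - 31 = -66)
√(G(63) + T(38, -13)) = √(0 - 66) = √(-66) = I*√66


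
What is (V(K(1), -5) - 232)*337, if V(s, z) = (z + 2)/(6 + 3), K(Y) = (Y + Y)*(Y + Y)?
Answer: -234889/3 ≈ -78296.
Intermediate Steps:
K(Y) = 4*Y² (K(Y) = (2*Y)*(2*Y) = 4*Y²)
V(s, z) = 2/9 + z/9 (V(s, z) = (2 + z)/9 = (2 + z)*(⅑) = 2/9 + z/9)
(V(K(1), -5) - 232)*337 = ((2/9 + (⅑)*(-5)) - 232)*337 = ((2/9 - 5/9) - 232)*337 = (-⅓ - 232)*337 = -697/3*337 = -234889/3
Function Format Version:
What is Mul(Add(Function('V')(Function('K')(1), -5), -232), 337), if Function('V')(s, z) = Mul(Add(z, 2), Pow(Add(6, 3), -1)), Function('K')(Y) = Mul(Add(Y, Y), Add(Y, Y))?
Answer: Rational(-234889, 3) ≈ -78296.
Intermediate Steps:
Function('K')(Y) = Mul(4, Pow(Y, 2)) (Function('K')(Y) = Mul(Mul(2, Y), Mul(2, Y)) = Mul(4, Pow(Y, 2)))
Function('V')(s, z) = Add(Rational(2, 9), Mul(Rational(1, 9), z)) (Function('V')(s, z) = Mul(Add(2, z), Pow(9, -1)) = Mul(Add(2, z), Rational(1, 9)) = Add(Rational(2, 9), Mul(Rational(1, 9), z)))
Mul(Add(Function('V')(Function('K')(1), -5), -232), 337) = Mul(Add(Add(Rational(2, 9), Mul(Rational(1, 9), -5)), -232), 337) = Mul(Add(Add(Rational(2, 9), Rational(-5, 9)), -232), 337) = Mul(Add(Rational(-1, 3), -232), 337) = Mul(Rational(-697, 3), 337) = Rational(-234889, 3)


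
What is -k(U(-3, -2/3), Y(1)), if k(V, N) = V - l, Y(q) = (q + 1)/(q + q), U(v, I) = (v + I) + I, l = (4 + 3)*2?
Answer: 55/3 ≈ 18.333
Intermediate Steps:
l = 14 (l = 7*2 = 14)
U(v, I) = v + 2*I (U(v, I) = (I + v) + I = v + 2*I)
Y(q) = (1 + q)/(2*q) (Y(q) = (1 + q)/((2*q)) = (1 + q)*(1/(2*q)) = (1 + q)/(2*q))
k(V, N) = -14 + V (k(V, N) = V - 1*14 = V - 14 = -14 + V)
-k(U(-3, -2/3), Y(1)) = -(-14 + (-3 + 2*(-2/3))) = -(-14 + (-3 - 4/3)) = -(-14 - 13/3) = -1*(-55/3) = 55/3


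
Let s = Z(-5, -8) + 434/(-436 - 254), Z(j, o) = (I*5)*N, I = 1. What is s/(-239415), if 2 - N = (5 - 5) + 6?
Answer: 647/7508925 ≈ 8.6164e-5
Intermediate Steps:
N = -4 (N = 2 - ((5 - 5) + 6) = 2 - (0 + 6) = 2 - 1*6 = 2 - 6 = -4)
Z(j, o) = -20 (Z(j, o) = (1*5)*(-4) = 5*(-4) = -20)
s = -7117/345 (s = -20 + 434/(-436 - 254) = -20 + 434/(-690) = -20 + 434*(-1/690) = -20 - 217/345 = -7117/345 ≈ -20.629)
s/(-239415) = -7117/345/(-239415) = -7117/345*(-1/239415) = 647/7508925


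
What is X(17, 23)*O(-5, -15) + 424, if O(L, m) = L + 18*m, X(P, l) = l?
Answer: -5901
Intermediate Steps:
X(17, 23)*O(-5, -15) + 424 = 23*(-5 + 18*(-15)) + 424 = 23*(-5 - 270) + 424 = 23*(-275) + 424 = -6325 + 424 = -5901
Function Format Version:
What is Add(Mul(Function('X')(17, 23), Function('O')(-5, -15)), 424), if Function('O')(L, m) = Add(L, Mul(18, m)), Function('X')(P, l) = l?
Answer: -5901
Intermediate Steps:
Add(Mul(Function('X')(17, 23), Function('O')(-5, -15)), 424) = Add(Mul(23, Add(-5, Mul(18, -15))), 424) = Add(Mul(23, Add(-5, -270)), 424) = Add(Mul(23, -275), 424) = Add(-6325, 424) = -5901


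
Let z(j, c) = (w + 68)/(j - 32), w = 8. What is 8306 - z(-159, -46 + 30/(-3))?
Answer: 1586522/191 ≈ 8306.4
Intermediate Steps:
z(j, c) = 76/(-32 + j) (z(j, c) = (8 + 68)/(j - 32) = 76/(-32 + j))
8306 - z(-159, -46 + 30/(-3)) = 8306 - 76/(-32 - 159) = 8306 - 76/(-191) = 8306 - 76*(-1)/191 = 8306 - 1*(-76/191) = 8306 + 76/191 = 1586522/191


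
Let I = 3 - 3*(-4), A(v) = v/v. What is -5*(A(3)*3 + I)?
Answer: -90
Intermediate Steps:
A(v) = 1
I = 15 (I = 3 + 12 = 15)
-5*(A(3)*3 + I) = -5*(1*3 + 15) = -5*(3 + 15) = -5*18 = -90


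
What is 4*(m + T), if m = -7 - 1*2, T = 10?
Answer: 4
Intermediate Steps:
m = -9 (m = -7 - 2 = -9)
4*(m + T) = 4*(-9 + 10) = 4*1 = 4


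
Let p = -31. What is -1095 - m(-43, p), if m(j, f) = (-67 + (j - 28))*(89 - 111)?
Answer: -4131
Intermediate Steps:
m(j, f) = 2090 - 22*j (m(j, f) = (-67 + (-28 + j))*(-22) = (-95 + j)*(-22) = 2090 - 22*j)
-1095 - m(-43, p) = -1095 - (2090 - 22*(-43)) = -1095 - (2090 + 946) = -1095 - 1*3036 = -1095 - 3036 = -4131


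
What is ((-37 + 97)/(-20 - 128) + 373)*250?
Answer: 3446500/37 ≈ 93149.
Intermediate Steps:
((-37 + 97)/(-20 - 128) + 373)*250 = (60/(-148) + 373)*250 = (60*(-1/148) + 373)*250 = (-15/37 + 373)*250 = (13786/37)*250 = 3446500/37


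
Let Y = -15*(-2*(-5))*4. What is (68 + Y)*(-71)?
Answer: 37772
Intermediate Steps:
Y = -600 (Y = -150*4 = -15*40 = -600)
(68 + Y)*(-71) = (68 - 600)*(-71) = -532*(-71) = 37772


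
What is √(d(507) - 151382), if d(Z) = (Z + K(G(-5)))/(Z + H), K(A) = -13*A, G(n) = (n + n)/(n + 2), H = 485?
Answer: I*√83795128026/744 ≈ 389.08*I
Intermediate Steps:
G(n) = 2*n/(2 + n) (G(n) = (2*n)/(2 + n) = 2*n/(2 + n))
d(Z) = (-130/3 + Z)/(485 + Z) (d(Z) = (Z - 26*(-5)/(2 - 5))/(Z + 485) = (Z - 26*(-5)/(-3))/(485 + Z) = (Z - 26*(-5)*(-1)/3)/(485 + Z) = (Z - 13*10/3)/(485 + Z) = (Z - 130/3)/(485 + Z) = (-130/3 + Z)/(485 + Z))
√(d(507) - 151382) = √((-130/3 + 507)/(485 + 507) - 151382) = √((1391/3)/992 - 151382) = √((1/992)*(1391/3) - 151382) = √(1391/2976 - 151382) = √(-450511441/2976) = I*√83795128026/744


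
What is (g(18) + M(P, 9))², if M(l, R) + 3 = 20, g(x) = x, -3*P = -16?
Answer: 1225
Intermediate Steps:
P = 16/3 (P = -⅓*(-16) = 16/3 ≈ 5.3333)
M(l, R) = 17 (M(l, R) = -3 + 20 = 17)
(g(18) + M(P, 9))² = (18 + 17)² = 35² = 1225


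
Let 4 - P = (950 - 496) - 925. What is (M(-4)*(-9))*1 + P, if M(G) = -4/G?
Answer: 466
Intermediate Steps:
P = 475 (P = 4 - ((950 - 496) - 925) = 4 - (454 - 925) = 4 - 1*(-471) = 4 + 471 = 475)
(M(-4)*(-9))*1 + P = (-4/(-4)*(-9))*1 + 475 = (-4*(-¼)*(-9))*1 + 475 = (1*(-9))*1 + 475 = -9*1 + 475 = -9 + 475 = 466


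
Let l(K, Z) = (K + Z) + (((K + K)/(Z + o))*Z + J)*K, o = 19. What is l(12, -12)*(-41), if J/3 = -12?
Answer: 265680/7 ≈ 37954.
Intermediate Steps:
J = -36 (J = 3*(-12) = -36)
l(K, Z) = K + Z + K*(-36 + 2*K*Z/(19 + Z)) (l(K, Z) = (K + Z) + (((K + K)/(Z + 19))*Z - 36)*K = (K + Z) + (((2*K)/(19 + Z))*Z - 36)*K = (K + Z) + ((2*K/(19 + Z))*Z - 36)*K = (K + Z) + (2*K*Z/(19 + Z) - 36)*K = (K + Z) + (-36 + 2*K*Z/(19 + Z))*K = (K + Z) + K*(-36 + 2*K*Z/(19 + Z)) = K + Z + K*(-36 + 2*K*Z/(19 + Z)))
l(12, -12)*(-41) = (((-12)² - 665*12 + 19*(-12) - 35*12*(-12) + 2*(-12)*12²)/(19 - 12))*(-41) = ((144 - 7980 - 228 + 5040 + 2*(-12)*144)/7)*(-41) = ((144 - 7980 - 228 + 5040 - 3456)/7)*(-41) = ((⅐)*(-6480))*(-41) = -6480/7*(-41) = 265680/7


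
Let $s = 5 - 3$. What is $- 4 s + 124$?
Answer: $116$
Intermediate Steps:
$s = 2$
$- 4 s + 124 = \left(-4\right) 2 + 124 = -8 + 124 = 116$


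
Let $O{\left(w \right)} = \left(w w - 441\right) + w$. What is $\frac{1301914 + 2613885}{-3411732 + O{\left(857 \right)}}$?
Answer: $- \frac{3915799}{2676867} \approx -1.4628$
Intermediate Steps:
$O{\left(w \right)} = -441 + w + w^{2}$ ($O{\left(w \right)} = \left(w^{2} - 441\right) + w = \left(-441 + w^{2}\right) + w = -441 + w + w^{2}$)
$\frac{1301914 + 2613885}{-3411732 + O{\left(857 \right)}} = \frac{1301914 + 2613885}{-3411732 + \left(-441 + 857 + 857^{2}\right)} = \frac{3915799}{-3411732 + \left(-441 + 857 + 734449\right)} = \frac{3915799}{-3411732 + 734865} = \frac{3915799}{-2676867} = 3915799 \left(- \frac{1}{2676867}\right) = - \frac{3915799}{2676867}$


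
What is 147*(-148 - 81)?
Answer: -33663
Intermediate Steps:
147*(-148 - 81) = 147*(-229) = -33663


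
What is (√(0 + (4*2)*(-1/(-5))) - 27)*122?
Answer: -3294 + 244*√10/5 ≈ -3139.7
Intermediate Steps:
(√(0 + (4*2)*(-1/(-5))) - 27)*122 = (√(0 + 8*(-1*(-⅕))) - 27)*122 = (√(0 + 8*(⅕)) - 27)*122 = (√(0 + 8/5) - 27)*122 = (√(8/5) - 27)*122 = (2*√10/5 - 27)*122 = (-27 + 2*√10/5)*122 = -3294 + 244*√10/5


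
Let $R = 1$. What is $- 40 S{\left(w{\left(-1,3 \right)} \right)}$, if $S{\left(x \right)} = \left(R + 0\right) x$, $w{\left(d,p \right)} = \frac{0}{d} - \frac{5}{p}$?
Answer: $\frac{200}{3} \approx 66.667$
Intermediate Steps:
$w{\left(d,p \right)} = - \frac{5}{p}$ ($w{\left(d,p \right)} = 0 - \frac{5}{p} = - \frac{5}{p}$)
$S{\left(x \right)} = x$ ($S{\left(x \right)} = \left(1 + 0\right) x = 1 x = x$)
$- 40 S{\left(w{\left(-1,3 \right)} \right)} = - 40 \left(- \frac{5}{3}\right) = - 40 \left(\left(-5\right) \frac{1}{3}\right) = \left(-40\right) \left(- \frac{5}{3}\right) = \frac{200}{3}$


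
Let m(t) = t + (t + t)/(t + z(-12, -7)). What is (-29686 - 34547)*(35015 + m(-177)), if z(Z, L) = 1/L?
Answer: -1387484122167/620 ≈ -2.2379e+9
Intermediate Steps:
m(t) = t + 2*t/(-1/7 + t) (m(t) = t + (t + t)/(t + 1/(-7)) = t + (2*t)/(t - 1/7) = t + (2*t)/(-1/7 + t) = t + 2*t/(-1/7 + t))
(-29686 - 34547)*(35015 + m(-177)) = (-29686 - 34547)*(35015 - 177*(13 + 7*(-177))/(-1 + 7*(-177))) = -64233*(35015 - 177*(13 - 1239)/(-1 - 1239)) = -64233*(35015 - 177*(-1226)/(-1240)) = -64233*(35015 - 177*(-1/1240)*(-1226)) = -64233*(35015 - 108501/620) = -64233*21600799/620 = -1387484122167/620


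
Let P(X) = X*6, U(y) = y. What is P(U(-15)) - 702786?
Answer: -702876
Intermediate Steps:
P(X) = 6*X
P(U(-15)) - 702786 = 6*(-15) - 702786 = -90 - 702786 = -702876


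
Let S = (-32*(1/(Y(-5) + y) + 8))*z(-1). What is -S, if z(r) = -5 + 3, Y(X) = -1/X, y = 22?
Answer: -57152/111 ≈ -514.88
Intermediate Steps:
z(r) = -2
S = 57152/111 (S = -32*(1/(-1/(-5) + 22) + 8)*(-2) = -32*(1/(-1*(-1/5) + 22) + 8)*(-2) = -32*(1/(1/5 + 22) + 8)*(-2) = -32*(1/(111/5) + 8)*(-2) = -32*(5/111 + 8)*(-2) = -32*893/111*(-2) = -28576/111*(-2) = 57152/111 ≈ 514.88)
-S = -1*57152/111 = -57152/111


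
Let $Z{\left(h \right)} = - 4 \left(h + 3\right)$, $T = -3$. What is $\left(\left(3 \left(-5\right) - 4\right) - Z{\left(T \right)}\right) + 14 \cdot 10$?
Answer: $121$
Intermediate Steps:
$Z{\left(h \right)} = -12 - 4 h$ ($Z{\left(h \right)} = - 4 \left(3 + h\right) = -12 - 4 h$)
$\left(\left(3 \left(-5\right) - 4\right) - Z{\left(T \right)}\right) + 14 \cdot 10 = \left(\left(3 \left(-5\right) - 4\right) - \left(-12 - -12\right)\right) + 14 \cdot 10 = \left(\left(-15 - 4\right) - \left(-12 + 12\right)\right) + 140 = \left(-19 - 0\right) + 140 = \left(-19 + 0\right) + 140 = -19 + 140 = 121$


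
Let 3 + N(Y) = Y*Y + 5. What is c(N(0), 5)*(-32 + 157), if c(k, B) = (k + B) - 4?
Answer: 375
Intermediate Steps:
N(Y) = 2 + Y² (N(Y) = -3 + (Y*Y + 5) = -3 + (Y² + 5) = -3 + (5 + Y²) = 2 + Y²)
c(k, B) = -4 + B + k (c(k, B) = (B + k) - 4 = -4 + B + k)
c(N(0), 5)*(-32 + 157) = (-4 + 5 + (2 + 0²))*(-32 + 157) = (-4 + 5 + (2 + 0))*125 = (-4 + 5 + 2)*125 = 3*125 = 375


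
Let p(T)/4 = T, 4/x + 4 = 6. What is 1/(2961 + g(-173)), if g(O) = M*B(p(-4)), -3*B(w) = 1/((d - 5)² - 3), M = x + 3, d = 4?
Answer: 6/17771 ≈ 0.00033763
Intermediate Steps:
x = 2 (x = 4/(-4 + 6) = 4/2 = 4*(½) = 2)
M = 5 (M = 2 + 3 = 5)
p(T) = 4*T
B(w) = ⅙ (B(w) = -1/(3*((4 - 5)² - 3)) = -1/(3*((-1)² - 3)) = -1/(3*(1 - 3)) = -⅓/(-2) = -⅓*(-½) = ⅙)
g(O) = ⅚ (g(O) = 5*(⅙) = ⅚)
1/(2961 + g(-173)) = 1/(2961 + ⅚) = 1/(17771/6) = 6/17771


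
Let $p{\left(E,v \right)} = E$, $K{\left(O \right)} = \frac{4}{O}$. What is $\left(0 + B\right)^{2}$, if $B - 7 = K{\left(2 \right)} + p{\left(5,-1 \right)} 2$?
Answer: $361$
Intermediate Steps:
$B = 19$ ($B = 7 + \left(\frac{4}{2} + 5 \cdot 2\right) = 7 + \left(4 \cdot \frac{1}{2} + 10\right) = 7 + \left(2 + 10\right) = 7 + 12 = 19$)
$\left(0 + B\right)^{2} = \left(0 + 19\right)^{2} = 19^{2} = 361$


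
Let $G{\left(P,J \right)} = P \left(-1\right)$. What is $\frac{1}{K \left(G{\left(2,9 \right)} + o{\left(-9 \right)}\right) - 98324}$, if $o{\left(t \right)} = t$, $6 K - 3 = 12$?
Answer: $- \frac{2}{196703} \approx -1.0168 \cdot 10^{-5}$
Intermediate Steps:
$K = \frac{5}{2}$ ($K = \frac{1}{2} + \frac{1}{6} \cdot 12 = \frac{1}{2} + 2 = \frac{5}{2} \approx 2.5$)
$G{\left(P,J \right)} = - P$
$\frac{1}{K \left(G{\left(2,9 \right)} + o{\left(-9 \right)}\right) - 98324} = \frac{1}{\frac{5 \left(\left(-1\right) 2 - 9\right)}{2} - 98324} = \frac{1}{\frac{5 \left(-2 - 9\right)}{2} - 98324} = \frac{1}{\frac{5}{2} \left(-11\right) - 98324} = \frac{1}{- \frac{55}{2} - 98324} = \frac{1}{- \frac{196703}{2}} = - \frac{2}{196703}$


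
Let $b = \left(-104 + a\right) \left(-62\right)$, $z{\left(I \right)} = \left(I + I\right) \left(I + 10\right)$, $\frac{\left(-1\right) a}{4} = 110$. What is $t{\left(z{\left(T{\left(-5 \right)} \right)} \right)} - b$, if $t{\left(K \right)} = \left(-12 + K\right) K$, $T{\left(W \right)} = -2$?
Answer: $-32320$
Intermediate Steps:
$a = -440$ ($a = \left(-4\right) 110 = -440$)
$z{\left(I \right)} = 2 I \left(10 + I\right)$
$t{\left(K \right)} = K \left(-12 + K\right)$
$b = 33728$ ($b = \left(-104 - 440\right) \left(-62\right) = \left(-544\right) \left(-62\right) = 33728$)
$t{\left(z{\left(T{\left(-5 \right)} \right)} \right)} - b = 2 \left(-2\right) \left(10 - 2\right) \left(-12 + 2 \left(-2\right) \left(10 - 2\right)\right) - 33728 = 2 \left(-2\right) 8 \left(-12 + 2 \left(-2\right) 8\right) - 33728 = - 32 \left(-12 - 32\right) - 33728 = \left(-32\right) \left(-44\right) - 33728 = 1408 - 33728 = -32320$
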